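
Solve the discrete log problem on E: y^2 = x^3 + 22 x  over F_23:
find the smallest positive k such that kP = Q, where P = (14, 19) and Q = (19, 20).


Enumerate multiples of P until we hit Q = (19, 20):
  1P = (14, 19)
  2P = (3, 22)
  3P = (19, 20)
Match found at i = 3.

k = 3


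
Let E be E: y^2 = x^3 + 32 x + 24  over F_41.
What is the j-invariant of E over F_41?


Delta = -16(4 a^3 + 27 b^2) mod 41 = 36
-1728 * (4 a)^3 = -1728 * (4*32)^3 mod 41 = 29
j = 29 * 36^(-1) mod 41 = 27

j = 27 (mod 41)


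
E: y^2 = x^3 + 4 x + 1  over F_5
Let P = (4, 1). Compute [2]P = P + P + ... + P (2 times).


k = 2 = 10_2 (binary, LSB first: 01)
Double-and-add from P = (4, 1):
  bit 0 = 0: acc unchanged = O
  bit 1 = 1: acc = O + (3, 0) = (3, 0)

2P = (3, 0)


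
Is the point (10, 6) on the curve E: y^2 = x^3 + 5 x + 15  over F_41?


Check whether y^2 = x^3 + 5 x + 15 (mod 41) for (x, y) = (10, 6).
LHS: y^2 = 6^2 mod 41 = 36
RHS: x^3 + 5 x + 15 = 10^3 + 5*10 + 15 mod 41 = 40
LHS != RHS

No, not on the curve


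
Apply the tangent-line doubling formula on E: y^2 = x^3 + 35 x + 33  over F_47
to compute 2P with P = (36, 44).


Doubling: s = (3 x1^2 + a) / (2 y1)
s = (3*36^2 + 35) / (2*44) mod 47 = 12
x3 = s^2 - 2 x1 mod 47 = 12^2 - 2*36 = 25
y3 = s (x1 - x3) - y1 mod 47 = 12 * (36 - 25) - 44 = 41

2P = (25, 41)


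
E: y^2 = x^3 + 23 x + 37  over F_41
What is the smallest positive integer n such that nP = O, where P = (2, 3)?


Compute successive multiples of P until we hit O:
  1P = (2, 3)
  2P = (38, 33)
  3P = (37, 2)
  4P = (10, 23)
  5P = (25, 1)
  6P = (13, 14)
  7P = (27, 13)
  8P = (22, 30)
  ... (continuing to 17P)
  17P = O

ord(P) = 17


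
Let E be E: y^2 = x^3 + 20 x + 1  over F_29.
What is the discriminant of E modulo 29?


4 a^3 + 27 b^2 = 4*20^3 + 27*1^2 = 32000 + 27 = 32027
Delta = -16 * (32027) = -512432
Delta mod 29 = 27

Delta = 27 (mod 29)


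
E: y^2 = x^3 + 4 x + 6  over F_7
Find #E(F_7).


For each x in F_7, count y with y^2 = x^3 + 4 x + 6 mod 7:
  x = 1: RHS = 4, y in [2, 5]  -> 2 point(s)
  x = 2: RHS = 1, y in [1, 6]  -> 2 point(s)
  x = 4: RHS = 2, y in [3, 4]  -> 2 point(s)
  x = 5: RHS = 4, y in [2, 5]  -> 2 point(s)
  x = 6: RHS = 1, y in [1, 6]  -> 2 point(s)
Affine points: 10. Add the point at infinity: total = 11.

#E(F_7) = 11


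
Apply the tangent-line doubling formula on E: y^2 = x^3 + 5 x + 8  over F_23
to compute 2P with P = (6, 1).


Doubling: s = (3 x1^2 + a) / (2 y1)
s = (3*6^2 + 5) / (2*1) mod 23 = 22
x3 = s^2 - 2 x1 mod 23 = 22^2 - 2*6 = 12
y3 = s (x1 - x3) - y1 mod 23 = 22 * (6 - 12) - 1 = 5

2P = (12, 5)


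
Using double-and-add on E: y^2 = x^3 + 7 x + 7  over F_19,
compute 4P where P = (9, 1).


k = 4 = 100_2 (binary, LSB first: 001)
Double-and-add from P = (9, 1):
  bit 0 = 0: acc unchanged = O
  bit 1 = 0: acc unchanged = O
  bit 2 = 1: acc = O + (8, 9) = (8, 9)

4P = (8, 9)


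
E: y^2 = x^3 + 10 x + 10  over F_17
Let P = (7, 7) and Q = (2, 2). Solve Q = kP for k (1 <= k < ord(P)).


Enumerate multiples of P until we hit Q = (2, 2):
  1P = (7, 7)
  2P = (1, 2)
  3P = (13, 5)
  4P = (16, 13)
  5P = (2, 2)
Match found at i = 5.

k = 5


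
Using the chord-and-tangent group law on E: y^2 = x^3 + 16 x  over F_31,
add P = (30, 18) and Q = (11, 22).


P != Q, so use the chord formula.
s = (y2 - y1) / (x2 - x1) = (4) / (12) mod 31 = 21
x3 = s^2 - x1 - x2 mod 31 = 21^2 - 30 - 11 = 28
y3 = s (x1 - x3) - y1 mod 31 = 21 * (30 - 28) - 18 = 24

P + Q = (28, 24)


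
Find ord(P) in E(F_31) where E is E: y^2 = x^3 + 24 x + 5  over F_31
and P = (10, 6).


Compute successive multiples of P until we hit O:
  1P = (10, 6)
  2P = (27, 0)
  3P = (10, 25)
  4P = O

ord(P) = 4


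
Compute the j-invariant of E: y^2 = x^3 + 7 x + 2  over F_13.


Delta = -16(4 a^3 + 27 b^2) mod 13 = 6
-1728 * (4 a)^3 = -1728 * (4*7)^3 mod 13 = 8
j = 8 * 6^(-1) mod 13 = 10

j = 10 (mod 13)


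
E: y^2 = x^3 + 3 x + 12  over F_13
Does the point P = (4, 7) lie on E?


Check whether y^2 = x^3 + 3 x + 12 (mod 13) for (x, y) = (4, 7).
LHS: y^2 = 7^2 mod 13 = 10
RHS: x^3 + 3 x + 12 = 4^3 + 3*4 + 12 mod 13 = 10
LHS = RHS

Yes, on the curve


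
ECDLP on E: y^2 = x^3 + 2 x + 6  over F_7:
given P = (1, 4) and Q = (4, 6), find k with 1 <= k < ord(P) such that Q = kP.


Enumerate multiples of P until we hit Q = (4, 6):
  1P = (1, 4)
  2P = (2, 5)
  3P = (5, 6)
  4P = (3, 2)
  5P = (4, 6)
Match found at i = 5.

k = 5


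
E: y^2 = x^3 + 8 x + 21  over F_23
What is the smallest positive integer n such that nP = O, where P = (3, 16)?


Compute successive multiples of P until we hit O:
  1P = (3, 16)
  2P = (6, 3)
  3P = (20, 4)
  4P = (4, 5)
  5P = (22, 9)
  6P = (14, 5)
  7P = (7, 11)
  8P = (16, 6)
  ... (continuing to 19P)
  19P = O

ord(P) = 19


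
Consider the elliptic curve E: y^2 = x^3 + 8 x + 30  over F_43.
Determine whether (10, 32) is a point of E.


Check whether y^2 = x^3 + 8 x + 30 (mod 43) for (x, y) = (10, 32).
LHS: y^2 = 32^2 mod 43 = 35
RHS: x^3 + 8 x + 30 = 10^3 + 8*10 + 30 mod 43 = 35
LHS = RHS

Yes, on the curve


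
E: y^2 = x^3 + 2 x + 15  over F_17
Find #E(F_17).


For each x in F_17, count y with y^2 = x^3 + 2 x + 15 mod 17:
  x = 0: RHS = 15, y in [7, 10]  -> 2 point(s)
  x = 1: RHS = 1, y in [1, 16]  -> 2 point(s)
  x = 4: RHS = 2, y in [6, 11]  -> 2 point(s)
  x = 7: RHS = 15, y in [7, 10]  -> 2 point(s)
  x = 8: RHS = 16, y in [4, 13]  -> 2 point(s)
  x = 10: RHS = 15, y in [7, 10]  -> 2 point(s)
  x = 11: RHS = 8, y in [5, 12]  -> 2 point(s)
  x = 12: RHS = 16, y in [4, 13]  -> 2 point(s)
  x = 14: RHS = 16, y in [4, 13]  -> 2 point(s)
Affine points: 18. Add the point at infinity: total = 19.

#E(F_17) = 19


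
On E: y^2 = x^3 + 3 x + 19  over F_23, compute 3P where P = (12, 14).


k = 3 = 11_2 (binary, LSB first: 11)
Double-and-add from P = (12, 14):
  bit 0 = 1: acc = O + (12, 14) = (12, 14)
  bit 1 = 1: acc = (12, 14) + (1, 0) = (12, 9)

3P = (12, 9)


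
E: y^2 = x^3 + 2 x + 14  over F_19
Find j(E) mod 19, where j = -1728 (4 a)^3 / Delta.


Delta = -16(4 a^3 + 27 b^2) mod 19 = 12
-1728 * (4 a)^3 = -1728 * (4*2)^3 mod 19 = 18
j = 18 * 12^(-1) mod 19 = 11

j = 11 (mod 19)


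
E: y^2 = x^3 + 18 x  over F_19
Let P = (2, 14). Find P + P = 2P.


Doubling: s = (3 x1^2 + a) / (2 y1)
s = (3*2^2 + 18) / (2*14) mod 19 = 16
x3 = s^2 - 2 x1 mod 19 = 16^2 - 2*2 = 5
y3 = s (x1 - x3) - y1 mod 19 = 16 * (2 - 5) - 14 = 14

2P = (5, 14)


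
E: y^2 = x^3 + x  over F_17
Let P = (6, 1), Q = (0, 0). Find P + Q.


P != Q, so use the chord formula.
s = (y2 - y1) / (x2 - x1) = (16) / (11) mod 17 = 3
x3 = s^2 - x1 - x2 mod 17 = 3^2 - 6 - 0 = 3
y3 = s (x1 - x3) - y1 mod 17 = 3 * (6 - 3) - 1 = 8

P + Q = (3, 8)


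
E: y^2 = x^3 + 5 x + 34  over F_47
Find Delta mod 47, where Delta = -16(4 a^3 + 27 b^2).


4 a^3 + 27 b^2 = 4*5^3 + 27*34^2 = 500 + 31212 = 31712
Delta = -16 * (31712) = -507392
Delta mod 47 = 20

Delta = 20 (mod 47)


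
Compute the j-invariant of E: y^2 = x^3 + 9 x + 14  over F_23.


Delta = -16(4 a^3 + 27 b^2) mod 23 = 2
-1728 * (4 a)^3 = -1728 * (4*9)^3 mod 23 = 10
j = 10 * 2^(-1) mod 23 = 5

j = 5 (mod 23)


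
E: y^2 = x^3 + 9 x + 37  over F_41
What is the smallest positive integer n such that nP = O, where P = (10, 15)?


Compute successive multiples of P until we hit O:
  1P = (10, 15)
  2P = (25, 15)
  3P = (6, 26)
  4P = (30, 40)
  5P = (0, 18)
  6P = (11, 14)
  7P = (21, 37)
  8P = (14, 18)
  ... (continuing to 36P)
  36P = O

ord(P) = 36


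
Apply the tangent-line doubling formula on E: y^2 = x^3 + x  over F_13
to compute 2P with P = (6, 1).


Doubling: s = (3 x1^2 + a) / (2 y1)
s = (3*6^2 + 1) / (2*1) mod 13 = 9
x3 = s^2 - 2 x1 mod 13 = 9^2 - 2*6 = 4
y3 = s (x1 - x3) - y1 mod 13 = 9 * (6 - 4) - 1 = 4

2P = (4, 4)


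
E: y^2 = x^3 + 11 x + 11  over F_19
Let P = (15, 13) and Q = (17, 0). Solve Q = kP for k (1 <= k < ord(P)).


Enumerate multiples of P until we hit Q = (17, 0):
  1P = (15, 13)
  2P = (17, 0)
Match found at i = 2.

k = 2


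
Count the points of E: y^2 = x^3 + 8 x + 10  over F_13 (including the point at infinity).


For each x in F_13, count y with y^2 = x^3 + 8 x + 10 mod 13:
  x = 0: RHS = 10, y in [6, 7]  -> 2 point(s)
  x = 3: RHS = 9, y in [3, 10]  -> 2 point(s)
  x = 6: RHS = 1, y in [1, 12]  -> 2 point(s)
  x = 8: RHS = 1, y in [1, 12]  -> 2 point(s)
  x = 11: RHS = 12, y in [5, 8]  -> 2 point(s)
  x = 12: RHS = 1, y in [1, 12]  -> 2 point(s)
Affine points: 12. Add the point at infinity: total = 13.

#E(F_13) = 13


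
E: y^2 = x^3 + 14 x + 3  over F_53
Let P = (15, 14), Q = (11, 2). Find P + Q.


P != Q, so use the chord formula.
s = (y2 - y1) / (x2 - x1) = (41) / (49) mod 53 = 3
x3 = s^2 - x1 - x2 mod 53 = 3^2 - 15 - 11 = 36
y3 = s (x1 - x3) - y1 mod 53 = 3 * (15 - 36) - 14 = 29

P + Q = (36, 29)


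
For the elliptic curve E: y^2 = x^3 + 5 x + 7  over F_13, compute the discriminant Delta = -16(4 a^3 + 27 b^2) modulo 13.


4 a^3 + 27 b^2 = 4*5^3 + 27*7^2 = 500 + 1323 = 1823
Delta = -16 * (1823) = -29168
Delta mod 13 = 4

Delta = 4 (mod 13)


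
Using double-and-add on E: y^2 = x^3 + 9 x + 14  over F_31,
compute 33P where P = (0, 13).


k = 33 = 100001_2 (binary, LSB first: 100001)
Double-and-add from P = (0, 13):
  bit 0 = 1: acc = O + (0, 13) = (0, 13)
  bit 1 = 0: acc unchanged = (0, 13)
  bit 2 = 0: acc unchanged = (0, 13)
  bit 3 = 0: acc unchanged = (0, 13)
  bit 4 = 0: acc unchanged = (0, 13)
  bit 5 = 1: acc = (0, 13) + (20, 17) = (16, 21)

33P = (16, 21)


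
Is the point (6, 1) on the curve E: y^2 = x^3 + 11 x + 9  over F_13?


Check whether y^2 = x^3 + 11 x + 9 (mod 13) for (x, y) = (6, 1).
LHS: y^2 = 1^2 mod 13 = 1
RHS: x^3 + 11 x + 9 = 6^3 + 11*6 + 9 mod 13 = 5
LHS != RHS

No, not on the curve


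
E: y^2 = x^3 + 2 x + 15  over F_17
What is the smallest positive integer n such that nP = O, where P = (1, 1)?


Compute successive multiples of P until we hit O:
  1P = (1, 1)
  2P = (0, 10)
  3P = (12, 13)
  4P = (8, 13)
  5P = (4, 6)
  6P = (11, 5)
  7P = (14, 4)
  8P = (10, 10)
  ... (continuing to 19P)
  19P = O

ord(P) = 19


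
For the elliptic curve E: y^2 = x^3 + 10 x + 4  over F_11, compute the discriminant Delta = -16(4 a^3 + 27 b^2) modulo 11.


4 a^3 + 27 b^2 = 4*10^3 + 27*4^2 = 4000 + 432 = 4432
Delta = -16 * (4432) = -70912
Delta mod 11 = 5

Delta = 5 (mod 11)


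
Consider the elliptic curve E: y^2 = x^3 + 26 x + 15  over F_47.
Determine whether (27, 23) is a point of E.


Check whether y^2 = x^3 + 26 x + 15 (mod 47) for (x, y) = (27, 23).
LHS: y^2 = 23^2 mod 47 = 12
RHS: x^3 + 26 x + 15 = 27^3 + 26*27 + 15 mod 47 = 2
LHS != RHS

No, not on the curve


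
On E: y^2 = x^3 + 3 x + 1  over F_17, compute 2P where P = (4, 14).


Doubling: s = (3 x1^2 + a) / (2 y1)
s = (3*4^2 + 3) / (2*14) mod 17 = 0
x3 = s^2 - 2 x1 mod 17 = 0^2 - 2*4 = 9
y3 = s (x1 - x3) - y1 mod 17 = 0 * (4 - 9) - 14 = 3

2P = (9, 3)


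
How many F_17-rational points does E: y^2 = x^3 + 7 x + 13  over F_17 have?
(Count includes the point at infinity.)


For each x in F_17, count y with y^2 = x^3 + 7 x + 13 mod 17:
  x = 0: RHS = 13, y in [8, 9]  -> 2 point(s)
  x = 1: RHS = 4, y in [2, 15]  -> 2 point(s)
  x = 2: RHS = 1, y in [1, 16]  -> 2 point(s)
  x = 6: RHS = 16, y in [4, 13]  -> 2 point(s)
  x = 14: RHS = 16, y in [4, 13]  -> 2 point(s)
  x = 15: RHS = 8, y in [5, 12]  -> 2 point(s)
Affine points: 12. Add the point at infinity: total = 13.

#E(F_17) = 13


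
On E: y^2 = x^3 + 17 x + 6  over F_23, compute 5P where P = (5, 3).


k = 5 = 101_2 (binary, LSB first: 101)
Double-and-add from P = (5, 3):
  bit 0 = 1: acc = O + (5, 3) = (5, 3)
  bit 1 = 0: acc unchanged = (5, 3)
  bit 2 = 1: acc = (5, 3) + (6, 5) = (16, 21)

5P = (16, 21)


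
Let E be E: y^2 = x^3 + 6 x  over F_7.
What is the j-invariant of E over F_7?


Delta = -16(4 a^3 + 27 b^2) mod 7 = 1
-1728 * (4 a)^3 = -1728 * (4*6)^3 mod 7 = 6
j = 6 * 1^(-1) mod 7 = 6

j = 6 (mod 7)


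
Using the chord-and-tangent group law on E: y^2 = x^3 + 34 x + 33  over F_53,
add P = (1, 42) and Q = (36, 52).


P != Q, so use the chord formula.
s = (y2 - y1) / (x2 - x1) = (10) / (35) mod 53 = 23
x3 = s^2 - x1 - x2 mod 53 = 23^2 - 1 - 36 = 15
y3 = s (x1 - x3) - y1 mod 53 = 23 * (1 - 15) - 42 = 7

P + Q = (15, 7)


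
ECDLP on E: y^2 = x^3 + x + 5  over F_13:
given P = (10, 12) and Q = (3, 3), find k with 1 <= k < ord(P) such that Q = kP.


Enumerate multiples of P until we hit Q = (3, 3):
  1P = (10, 12)
  2P = (7, 11)
  3P = (12, 9)
  4P = (3, 10)
  5P = (3, 3)
Match found at i = 5.

k = 5


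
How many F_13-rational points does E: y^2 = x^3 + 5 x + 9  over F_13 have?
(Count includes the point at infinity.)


For each x in F_13, count y with y^2 = x^3 + 5 x + 9 mod 13:
  x = 0: RHS = 9, y in [3, 10]  -> 2 point(s)
  x = 2: RHS = 1, y in [1, 12]  -> 2 point(s)
  x = 3: RHS = 12, y in [5, 8]  -> 2 point(s)
  x = 5: RHS = 3, y in [4, 9]  -> 2 point(s)
  x = 7: RHS = 10, y in [6, 7]  -> 2 point(s)
  x = 9: RHS = 3, y in [4, 9]  -> 2 point(s)
  x = 11: RHS = 4, y in [2, 11]  -> 2 point(s)
  x = 12: RHS = 3, y in [4, 9]  -> 2 point(s)
Affine points: 16. Add the point at infinity: total = 17.

#E(F_13) = 17


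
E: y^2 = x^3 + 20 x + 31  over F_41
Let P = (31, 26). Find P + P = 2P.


Doubling: s = (3 x1^2 + a) / (2 y1)
s = (3*31^2 + 20) / (2*26) mod 41 = 3
x3 = s^2 - 2 x1 mod 41 = 3^2 - 2*31 = 29
y3 = s (x1 - x3) - y1 mod 41 = 3 * (31 - 29) - 26 = 21

2P = (29, 21)


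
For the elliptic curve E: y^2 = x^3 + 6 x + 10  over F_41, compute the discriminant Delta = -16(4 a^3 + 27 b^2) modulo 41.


4 a^3 + 27 b^2 = 4*6^3 + 27*10^2 = 864 + 2700 = 3564
Delta = -16 * (3564) = -57024
Delta mod 41 = 7

Delta = 7 (mod 41)


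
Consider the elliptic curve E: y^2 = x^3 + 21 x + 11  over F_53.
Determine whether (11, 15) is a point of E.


Check whether y^2 = x^3 + 21 x + 11 (mod 53) for (x, y) = (11, 15).
LHS: y^2 = 15^2 mod 53 = 13
RHS: x^3 + 21 x + 11 = 11^3 + 21*11 + 11 mod 53 = 36
LHS != RHS

No, not on the curve


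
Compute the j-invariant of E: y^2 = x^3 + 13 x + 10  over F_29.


Delta = -16(4 a^3 + 27 b^2) mod 29 = 23
-1728 * (4 a)^3 = -1728 * (4*13)^3 mod 29 = 18
j = 18 * 23^(-1) mod 29 = 26

j = 26 (mod 29)


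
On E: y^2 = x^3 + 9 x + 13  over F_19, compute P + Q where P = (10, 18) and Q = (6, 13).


P != Q, so use the chord formula.
s = (y2 - y1) / (x2 - x1) = (14) / (15) mod 19 = 6
x3 = s^2 - x1 - x2 mod 19 = 6^2 - 10 - 6 = 1
y3 = s (x1 - x3) - y1 mod 19 = 6 * (10 - 1) - 18 = 17

P + Q = (1, 17)


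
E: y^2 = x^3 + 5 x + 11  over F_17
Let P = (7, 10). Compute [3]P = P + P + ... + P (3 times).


k = 3 = 11_2 (binary, LSB first: 11)
Double-and-add from P = (7, 10):
  bit 0 = 1: acc = O + (7, 10) = (7, 10)
  bit 1 = 1: acc = (7, 10) + (5, 12) = (6, 6)

3P = (6, 6)


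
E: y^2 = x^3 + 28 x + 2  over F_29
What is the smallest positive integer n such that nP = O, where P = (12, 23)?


Compute successive multiples of P until we hit O:
  1P = (12, 23)
  2P = (18, 4)
  3P = (5, 8)
  4P = (16, 14)
  5P = (26, 23)
  6P = (20, 6)
  7P = (21, 7)
  8P = (21, 22)
  ... (continuing to 15P)
  15P = O

ord(P) = 15


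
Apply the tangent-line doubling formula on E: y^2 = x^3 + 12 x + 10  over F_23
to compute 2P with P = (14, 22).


Doubling: s = (3 x1^2 + a) / (2 y1)
s = (3*14^2 + 12) / (2*22) mod 23 = 22
x3 = s^2 - 2 x1 mod 23 = 22^2 - 2*14 = 19
y3 = s (x1 - x3) - y1 mod 23 = 22 * (14 - 19) - 22 = 6

2P = (19, 6)


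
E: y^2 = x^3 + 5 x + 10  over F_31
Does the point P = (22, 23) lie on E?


Check whether y^2 = x^3 + 5 x + 10 (mod 31) for (x, y) = (22, 23).
LHS: y^2 = 23^2 mod 31 = 2
RHS: x^3 + 5 x + 10 = 22^3 + 5*22 + 10 mod 31 = 11
LHS != RHS

No, not on the curve


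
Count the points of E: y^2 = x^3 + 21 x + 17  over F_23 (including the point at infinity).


For each x in F_23, count y with y^2 = x^3 + 21 x + 17 mod 23:
  x = 1: RHS = 16, y in [4, 19]  -> 2 point(s)
  x = 4: RHS = 4, y in [2, 21]  -> 2 point(s)
  x = 7: RHS = 1, y in [1, 22]  -> 2 point(s)
  x = 10: RHS = 8, y in [10, 13]  -> 2 point(s)
  x = 13: RHS = 3, y in [7, 16]  -> 2 point(s)
  x = 15: RHS = 4, y in [2, 21]  -> 2 point(s)
  x = 21: RHS = 13, y in [6, 17]  -> 2 point(s)
  x = 22: RHS = 18, y in [8, 15]  -> 2 point(s)
Affine points: 16. Add the point at infinity: total = 17.

#E(F_23) = 17


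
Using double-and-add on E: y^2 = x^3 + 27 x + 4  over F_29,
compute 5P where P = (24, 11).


k = 5 = 101_2 (binary, LSB first: 101)
Double-and-add from P = (24, 11):
  bit 0 = 1: acc = O + (24, 11) = (24, 11)
  bit 1 = 0: acc unchanged = (24, 11)
  bit 2 = 1: acc = (24, 11) + (14, 20) = (24, 18)

5P = (24, 18)


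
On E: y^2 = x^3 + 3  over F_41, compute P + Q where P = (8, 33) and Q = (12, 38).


P != Q, so use the chord formula.
s = (y2 - y1) / (x2 - x1) = (5) / (4) mod 41 = 32
x3 = s^2 - x1 - x2 mod 41 = 32^2 - 8 - 12 = 20
y3 = s (x1 - x3) - y1 mod 41 = 32 * (8 - 20) - 33 = 34

P + Q = (20, 34)


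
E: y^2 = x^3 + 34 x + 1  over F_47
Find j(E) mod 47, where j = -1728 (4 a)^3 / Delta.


Delta = -16(4 a^3 + 27 b^2) mod 47 = 22
-1728 * (4 a)^3 = -1728 * (4*34)^3 mod 47 = 35
j = 35 * 22^(-1) mod 47 = 8

j = 8 (mod 47)


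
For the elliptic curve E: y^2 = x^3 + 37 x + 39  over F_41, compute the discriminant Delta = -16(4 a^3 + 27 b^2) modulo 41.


4 a^3 + 27 b^2 = 4*37^3 + 27*39^2 = 202612 + 41067 = 243679
Delta = -16 * (243679) = -3898864
Delta mod 41 = 31

Delta = 31 (mod 41)


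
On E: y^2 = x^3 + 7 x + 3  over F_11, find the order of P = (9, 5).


Compute successive multiples of P until we hit O:
  1P = (9, 5)
  2P = (2, 5)
  3P = (0, 6)
  4P = (5, 8)
  5P = (1, 0)
  6P = (5, 3)
  7P = (0, 5)
  8P = (2, 6)
  ... (continuing to 10P)
  10P = O

ord(P) = 10


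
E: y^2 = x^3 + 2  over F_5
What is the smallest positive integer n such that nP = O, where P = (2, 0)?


Compute successive multiples of P until we hit O:
  1P = (2, 0)
  2P = O

ord(P) = 2


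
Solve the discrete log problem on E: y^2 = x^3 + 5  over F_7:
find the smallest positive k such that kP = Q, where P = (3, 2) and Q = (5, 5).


Enumerate multiples of P until we hit Q = (5, 5):
  1P = (3, 2)
  2P = (5, 2)
  3P = (6, 5)
  4P = (6, 2)
  5P = (5, 5)
Match found at i = 5.

k = 5


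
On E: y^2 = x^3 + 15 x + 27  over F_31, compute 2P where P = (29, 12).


k = 2 = 10_2 (binary, LSB first: 01)
Double-and-add from P = (29, 12):
  bit 0 = 0: acc unchanged = O
  bit 1 = 1: acc = O + (29, 19) = (29, 19)

2P = (29, 19)


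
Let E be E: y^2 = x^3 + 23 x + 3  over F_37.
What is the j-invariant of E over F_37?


Delta = -16(4 a^3 + 27 b^2) mod 37 = 11
-1728 * (4 a)^3 = -1728 * (4*23)^3 mod 37 = 31
j = 31 * 11^(-1) mod 37 = 23

j = 23 (mod 37)


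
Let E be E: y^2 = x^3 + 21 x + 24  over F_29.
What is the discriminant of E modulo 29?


4 a^3 + 27 b^2 = 4*21^3 + 27*24^2 = 37044 + 15552 = 52596
Delta = -16 * (52596) = -841536
Delta mod 29 = 15

Delta = 15 (mod 29)


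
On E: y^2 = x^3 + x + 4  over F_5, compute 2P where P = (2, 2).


Doubling: s = (3 x1^2 + a) / (2 y1)
s = (3*2^2 + 1) / (2*2) mod 5 = 2
x3 = s^2 - 2 x1 mod 5 = 2^2 - 2*2 = 0
y3 = s (x1 - x3) - y1 mod 5 = 2 * (2 - 0) - 2 = 2

2P = (0, 2)


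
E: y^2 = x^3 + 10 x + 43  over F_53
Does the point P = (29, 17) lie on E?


Check whether y^2 = x^3 + 10 x + 43 (mod 53) for (x, y) = (29, 17).
LHS: y^2 = 17^2 mod 53 = 24
RHS: x^3 + 10 x + 43 = 29^3 + 10*29 + 43 mod 53 = 24
LHS = RHS

Yes, on the curve


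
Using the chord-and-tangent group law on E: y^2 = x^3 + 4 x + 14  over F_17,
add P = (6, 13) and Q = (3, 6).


P != Q, so use the chord formula.
s = (y2 - y1) / (x2 - x1) = (10) / (14) mod 17 = 8
x3 = s^2 - x1 - x2 mod 17 = 8^2 - 6 - 3 = 4
y3 = s (x1 - x3) - y1 mod 17 = 8 * (6 - 4) - 13 = 3

P + Q = (4, 3)


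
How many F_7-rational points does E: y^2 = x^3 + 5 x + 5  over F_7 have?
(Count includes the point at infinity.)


For each x in F_7, count y with y^2 = x^3 + 5 x + 5 mod 7:
  x = 1: RHS = 4, y in [2, 5]  -> 2 point(s)
  x = 2: RHS = 2, y in [3, 4]  -> 2 point(s)
  x = 5: RHS = 1, y in [1, 6]  -> 2 point(s)
Affine points: 6. Add the point at infinity: total = 7.

#E(F_7) = 7


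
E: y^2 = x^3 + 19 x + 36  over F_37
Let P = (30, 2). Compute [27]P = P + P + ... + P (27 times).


k = 27 = 11011_2 (binary, LSB first: 11011)
Double-and-add from P = (30, 2):
  bit 0 = 1: acc = O + (30, 2) = (30, 2)
  bit 1 = 1: acc = (30, 2) + (25, 2) = (19, 35)
  bit 2 = 0: acc unchanged = (19, 35)
  bit 3 = 1: acc = (19, 35) + (5, 16) = (29, 36)
  bit 4 = 1: acc = (29, 36) + (6, 25) = (13, 36)

27P = (13, 36)


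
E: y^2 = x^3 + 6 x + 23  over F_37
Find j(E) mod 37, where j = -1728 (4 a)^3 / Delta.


Delta = -16(4 a^3 + 27 b^2) mod 37 = 35
-1728 * (4 a)^3 = -1728 * (4*6)^3 mod 37 = 31
j = 31 * 35^(-1) mod 37 = 3

j = 3 (mod 37)


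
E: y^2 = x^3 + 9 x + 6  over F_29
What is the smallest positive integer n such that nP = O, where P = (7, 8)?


Compute successive multiples of P until we hit O:
  1P = (7, 8)
  2P = (14, 18)
  3P = (13, 0)
  4P = (14, 11)
  5P = (7, 21)
  6P = O

ord(P) = 6


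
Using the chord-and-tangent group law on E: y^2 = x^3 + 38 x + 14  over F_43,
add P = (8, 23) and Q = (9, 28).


P != Q, so use the chord formula.
s = (y2 - y1) / (x2 - x1) = (5) / (1) mod 43 = 5
x3 = s^2 - x1 - x2 mod 43 = 5^2 - 8 - 9 = 8
y3 = s (x1 - x3) - y1 mod 43 = 5 * (8 - 8) - 23 = 20

P + Q = (8, 20)


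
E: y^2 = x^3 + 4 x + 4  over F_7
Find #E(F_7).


For each x in F_7, count y with y^2 = x^3 + 4 x + 4 mod 7:
  x = 0: RHS = 4, y in [2, 5]  -> 2 point(s)
  x = 1: RHS = 2, y in [3, 4]  -> 2 point(s)
  x = 3: RHS = 1, y in [1, 6]  -> 2 point(s)
  x = 4: RHS = 0, y in [0]  -> 1 point(s)
  x = 5: RHS = 2, y in [3, 4]  -> 2 point(s)
Affine points: 9. Add the point at infinity: total = 10.

#E(F_7) = 10


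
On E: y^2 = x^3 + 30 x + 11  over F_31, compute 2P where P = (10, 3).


Doubling: s = (3 x1^2 + a) / (2 y1)
s = (3*10^2 + 30) / (2*3) mod 31 = 24
x3 = s^2 - 2 x1 mod 31 = 24^2 - 2*10 = 29
y3 = s (x1 - x3) - y1 mod 31 = 24 * (10 - 29) - 3 = 6

2P = (29, 6)


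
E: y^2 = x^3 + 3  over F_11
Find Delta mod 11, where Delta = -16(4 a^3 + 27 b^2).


4 a^3 + 27 b^2 = 4*0^3 + 27*3^2 = 0 + 243 = 243
Delta = -16 * (243) = -3888
Delta mod 11 = 6

Delta = 6 (mod 11)


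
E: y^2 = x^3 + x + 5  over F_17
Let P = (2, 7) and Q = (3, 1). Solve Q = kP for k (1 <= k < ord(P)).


Enumerate multiples of P until we hit Q = (3, 1):
  1P = (2, 7)
  2P = (11, 15)
  3P = (5, 13)
  4P = (14, 3)
  5P = (3, 16)
  6P = (8, 7)
  7P = (7, 10)
  8P = (7, 7)
  9P = (8, 10)
  10P = (3, 1)
Match found at i = 10.

k = 10


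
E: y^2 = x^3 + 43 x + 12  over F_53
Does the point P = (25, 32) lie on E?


Check whether y^2 = x^3 + 43 x + 12 (mod 53) for (x, y) = (25, 32).
LHS: y^2 = 32^2 mod 53 = 17
RHS: x^3 + 43 x + 12 = 25^3 + 43*25 + 12 mod 53 = 17
LHS = RHS

Yes, on the curve


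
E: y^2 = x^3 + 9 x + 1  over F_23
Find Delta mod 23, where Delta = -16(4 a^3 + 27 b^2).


4 a^3 + 27 b^2 = 4*9^3 + 27*1^2 = 2916 + 27 = 2943
Delta = -16 * (2943) = -47088
Delta mod 23 = 16

Delta = 16 (mod 23)


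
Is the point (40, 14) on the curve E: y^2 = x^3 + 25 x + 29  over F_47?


Check whether y^2 = x^3 + 25 x + 29 (mod 47) for (x, y) = (40, 14).
LHS: y^2 = 14^2 mod 47 = 8
RHS: x^3 + 25 x + 29 = 40^3 + 25*40 + 29 mod 47 = 28
LHS != RHS

No, not on the curve


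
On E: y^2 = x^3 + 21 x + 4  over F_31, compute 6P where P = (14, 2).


k = 6 = 110_2 (binary, LSB first: 011)
Double-and-add from P = (14, 2):
  bit 0 = 0: acc unchanged = O
  bit 1 = 1: acc = O + (28, 21) = (28, 21)
  bit 2 = 1: acc = (28, 21) + (13, 5) = (22, 4)

6P = (22, 4)


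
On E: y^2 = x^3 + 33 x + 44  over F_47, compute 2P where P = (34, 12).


Doubling: s = (3 x1^2 + a) / (2 y1)
s = (3*34^2 + 33) / (2*12) mod 47 = 46
x3 = s^2 - 2 x1 mod 47 = 46^2 - 2*34 = 27
y3 = s (x1 - x3) - y1 mod 47 = 46 * (34 - 27) - 12 = 28

2P = (27, 28)


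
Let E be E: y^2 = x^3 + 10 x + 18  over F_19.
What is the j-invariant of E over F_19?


Delta = -16(4 a^3 + 27 b^2) mod 19 = 16
-1728 * (4 a)^3 = -1728 * (4*10)^3 mod 19 = 8
j = 8 * 16^(-1) mod 19 = 10

j = 10 (mod 19)


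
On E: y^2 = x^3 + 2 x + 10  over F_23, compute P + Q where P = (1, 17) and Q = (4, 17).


P != Q, so use the chord formula.
s = (y2 - y1) / (x2 - x1) = (0) / (3) mod 23 = 0
x3 = s^2 - x1 - x2 mod 23 = 0^2 - 1 - 4 = 18
y3 = s (x1 - x3) - y1 mod 23 = 0 * (1 - 18) - 17 = 6

P + Q = (18, 6)


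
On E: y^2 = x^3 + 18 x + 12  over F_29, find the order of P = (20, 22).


Compute successive multiples of P until we hit O:
  1P = (20, 22)
  2P = (18, 7)
  3P = (11, 2)
  4P = (28, 15)
  5P = (23, 6)
  6P = (8, 1)
  7P = (24, 0)
  8P = (8, 28)
  ... (continuing to 14P)
  14P = O

ord(P) = 14


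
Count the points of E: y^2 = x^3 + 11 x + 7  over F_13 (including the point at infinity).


For each x in F_13, count y with y^2 = x^3 + 11 x + 7 mod 13:
  x = 6: RHS = 3, y in [4, 9]  -> 2 point(s)
  x = 8: RHS = 9, y in [3, 10]  -> 2 point(s)
  x = 9: RHS = 3, y in [4, 9]  -> 2 point(s)
  x = 10: RHS = 12, y in [5, 8]  -> 2 point(s)
  x = 11: RHS = 3, y in [4, 9]  -> 2 point(s)
Affine points: 10. Add the point at infinity: total = 11.

#E(F_13) = 11


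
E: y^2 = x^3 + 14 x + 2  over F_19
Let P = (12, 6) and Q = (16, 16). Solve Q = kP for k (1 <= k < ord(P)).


Enumerate multiples of P until we hit Q = (16, 16):
  1P = (12, 6)
  2P = (11, 9)
  3P = (5, 11)
  4P = (6, 6)
  5P = (1, 13)
  6P = (13, 5)
  7P = (14, 15)
  8P = (18, 5)
  9P = (17, 17)
  10P = (7, 5)
  11P = (16, 16)
Match found at i = 11.

k = 11


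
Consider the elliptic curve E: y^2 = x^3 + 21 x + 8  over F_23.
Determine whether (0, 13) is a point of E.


Check whether y^2 = x^3 + 21 x + 8 (mod 23) for (x, y) = (0, 13).
LHS: y^2 = 13^2 mod 23 = 8
RHS: x^3 + 21 x + 8 = 0^3 + 21*0 + 8 mod 23 = 8
LHS = RHS

Yes, on the curve


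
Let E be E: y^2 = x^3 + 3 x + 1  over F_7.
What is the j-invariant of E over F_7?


Delta = -16(4 a^3 + 27 b^2) mod 7 = 3
-1728 * (4 a)^3 = -1728 * (4*3)^3 mod 7 = 6
j = 6 * 3^(-1) mod 7 = 2

j = 2 (mod 7)


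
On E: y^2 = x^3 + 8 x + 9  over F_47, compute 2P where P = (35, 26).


Doubling: s = (3 x1^2 + a) / (2 y1)
s = (3*35^2 + 8) / (2*26) mod 47 = 41
x3 = s^2 - 2 x1 mod 47 = 41^2 - 2*35 = 13
y3 = s (x1 - x3) - y1 mod 47 = 41 * (35 - 13) - 26 = 30

2P = (13, 30)


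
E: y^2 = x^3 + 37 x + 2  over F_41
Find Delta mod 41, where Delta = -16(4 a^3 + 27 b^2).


4 a^3 + 27 b^2 = 4*37^3 + 27*2^2 = 202612 + 108 = 202720
Delta = -16 * (202720) = -3243520
Delta mod 41 = 31

Delta = 31 (mod 41)


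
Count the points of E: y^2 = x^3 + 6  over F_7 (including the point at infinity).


For each x in F_7, count y with y^2 = x^3 + 0 x + 6 mod 7:
  x = 1: RHS = 0, y in [0]  -> 1 point(s)
  x = 2: RHS = 0, y in [0]  -> 1 point(s)
  x = 4: RHS = 0, y in [0]  -> 1 point(s)
Affine points: 3. Add the point at infinity: total = 4.

#E(F_7) = 4


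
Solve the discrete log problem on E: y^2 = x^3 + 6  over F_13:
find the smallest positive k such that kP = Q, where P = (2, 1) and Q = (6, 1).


Enumerate multiples of P until we hit Q = (6, 1):
  1P = (2, 1)
  2P = (6, 1)
Match found at i = 2.

k = 2


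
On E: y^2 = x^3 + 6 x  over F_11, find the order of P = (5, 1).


Compute successive multiples of P until we hit O:
  1P = (5, 1)
  2P = (5, 10)
  3P = O

ord(P) = 3


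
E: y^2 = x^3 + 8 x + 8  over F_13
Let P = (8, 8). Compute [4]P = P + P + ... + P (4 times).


k = 4 = 100_2 (binary, LSB first: 001)
Double-and-add from P = (8, 8):
  bit 0 = 0: acc unchanged = O
  bit 1 = 0: acc unchanged = O
  bit 2 = 1: acc = O + (8, 5) = (8, 5)

4P = (8, 5)


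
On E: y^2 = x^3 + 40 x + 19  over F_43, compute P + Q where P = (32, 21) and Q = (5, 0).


P != Q, so use the chord formula.
s = (y2 - y1) / (x2 - x1) = (22) / (16) mod 43 = 39
x3 = s^2 - x1 - x2 mod 43 = 39^2 - 32 - 5 = 22
y3 = s (x1 - x3) - y1 mod 43 = 39 * (32 - 22) - 21 = 25

P + Q = (22, 25)


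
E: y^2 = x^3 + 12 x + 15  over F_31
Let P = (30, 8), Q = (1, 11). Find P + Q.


P != Q, so use the chord formula.
s = (y2 - y1) / (x2 - x1) = (3) / (2) mod 31 = 17
x3 = s^2 - x1 - x2 mod 31 = 17^2 - 30 - 1 = 10
y3 = s (x1 - x3) - y1 mod 31 = 17 * (30 - 10) - 8 = 22

P + Q = (10, 22)


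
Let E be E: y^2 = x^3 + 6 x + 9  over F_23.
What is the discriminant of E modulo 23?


4 a^3 + 27 b^2 = 4*6^3 + 27*9^2 = 864 + 2187 = 3051
Delta = -16 * (3051) = -48816
Delta mod 23 = 13

Delta = 13 (mod 23)


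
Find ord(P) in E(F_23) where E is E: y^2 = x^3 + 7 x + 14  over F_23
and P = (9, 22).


Compute successive multiples of P until we hit O:
  1P = (9, 22)
  2P = (13, 18)
  3P = (2, 17)
  4P = (5, 17)
  5P = (12, 3)
  6P = (14, 2)
  7P = (16, 6)
  8P = (22, 11)
  ... (continuing to 25P)
  25P = O

ord(P) = 25


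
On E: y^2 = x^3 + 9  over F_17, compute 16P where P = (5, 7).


k = 16 = 10000_2 (binary, LSB first: 00001)
Double-and-add from P = (5, 7):
  bit 0 = 0: acc unchanged = O
  bit 1 = 0: acc unchanged = O
  bit 2 = 0: acc unchanged = O
  bit 3 = 0: acc unchanged = O
  bit 4 = 1: acc = O + (3, 6) = (3, 6)

16P = (3, 6)


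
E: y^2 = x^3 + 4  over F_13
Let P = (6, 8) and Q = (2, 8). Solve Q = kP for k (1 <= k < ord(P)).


Enumerate multiples of P until we hit Q = (2, 8):
  1P = (6, 8)
  2P = (10, 4)
  3P = (11, 10)
  4P = (5, 8)
  5P = (2, 5)
  6P = (8, 10)
  7P = (0, 11)
  8P = (4, 4)
  9P = (7, 3)
  10P = (12, 9)
  11P = (12, 4)
  12P = (7, 10)
  13P = (4, 9)
  14P = (0, 2)
  15P = (8, 3)
  16P = (2, 8)
Match found at i = 16.

k = 16


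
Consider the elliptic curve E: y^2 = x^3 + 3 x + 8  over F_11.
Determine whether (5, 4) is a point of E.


Check whether y^2 = x^3 + 3 x + 8 (mod 11) for (x, y) = (5, 4).
LHS: y^2 = 4^2 mod 11 = 5
RHS: x^3 + 3 x + 8 = 5^3 + 3*5 + 8 mod 11 = 5
LHS = RHS

Yes, on the curve


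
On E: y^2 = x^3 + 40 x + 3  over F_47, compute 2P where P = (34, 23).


Doubling: s = (3 x1^2 + a) / (2 y1)
s = (3*34^2 + 40) / (2*23) mod 47 = 17
x3 = s^2 - 2 x1 mod 47 = 17^2 - 2*34 = 33
y3 = s (x1 - x3) - y1 mod 47 = 17 * (34 - 33) - 23 = 41

2P = (33, 41)


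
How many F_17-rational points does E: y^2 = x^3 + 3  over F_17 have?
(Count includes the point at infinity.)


For each x in F_17, count y with y^2 = x^3 + 0 x + 3 mod 17:
  x = 1: RHS = 4, y in [2, 15]  -> 2 point(s)
  x = 3: RHS = 13, y in [8, 9]  -> 2 point(s)
  x = 4: RHS = 16, y in [4, 13]  -> 2 point(s)
  x = 5: RHS = 9, y in [3, 14]  -> 2 point(s)
  x = 6: RHS = 15, y in [7, 10]  -> 2 point(s)
  x = 9: RHS = 1, y in [1, 16]  -> 2 point(s)
  x = 10: RHS = 0, y in [0]  -> 1 point(s)
  x = 11: RHS = 8, y in [5, 12]  -> 2 point(s)
  x = 16: RHS = 2, y in [6, 11]  -> 2 point(s)
Affine points: 17. Add the point at infinity: total = 18.

#E(F_17) = 18


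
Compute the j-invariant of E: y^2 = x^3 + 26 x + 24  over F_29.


Delta = -16(4 a^3 + 27 b^2) mod 29 = 5
-1728 * (4 a)^3 = -1728 * (4*26)^3 mod 29 = 28
j = 28 * 5^(-1) mod 29 = 23

j = 23 (mod 29)


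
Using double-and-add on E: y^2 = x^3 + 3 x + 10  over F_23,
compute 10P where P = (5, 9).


k = 10 = 1010_2 (binary, LSB first: 0101)
Double-and-add from P = (5, 9):
  bit 0 = 0: acc unchanged = O
  bit 1 = 1: acc = O + (19, 7) = (19, 7)
  bit 2 = 0: acc unchanged = (19, 7)
  bit 3 = 1: acc = (19, 7) + (7, 12) = (5, 14)

10P = (5, 14)


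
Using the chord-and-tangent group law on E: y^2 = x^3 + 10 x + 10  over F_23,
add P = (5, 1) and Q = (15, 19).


P != Q, so use the chord formula.
s = (y2 - y1) / (x2 - x1) = (18) / (10) mod 23 = 11
x3 = s^2 - x1 - x2 mod 23 = 11^2 - 5 - 15 = 9
y3 = s (x1 - x3) - y1 mod 23 = 11 * (5 - 9) - 1 = 1

P + Q = (9, 1)


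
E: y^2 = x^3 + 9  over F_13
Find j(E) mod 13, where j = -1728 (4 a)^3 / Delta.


Delta = -16(4 a^3 + 27 b^2) mod 13 = 4
-1728 * (4 a)^3 = -1728 * (4*0)^3 mod 13 = 0
j = 0 * 4^(-1) mod 13 = 0

j = 0 (mod 13)


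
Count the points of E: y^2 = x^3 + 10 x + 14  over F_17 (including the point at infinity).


For each x in F_17, count y with y^2 = x^3 + 10 x + 14 mod 17:
  x = 1: RHS = 8, y in [5, 12]  -> 2 point(s)
  x = 2: RHS = 8, y in [5, 12]  -> 2 point(s)
  x = 4: RHS = 16, y in [4, 13]  -> 2 point(s)
  x = 5: RHS = 2, y in [6, 11]  -> 2 point(s)
  x = 6: RHS = 1, y in [1, 16]  -> 2 point(s)
  x = 7: RHS = 2, y in [6, 11]  -> 2 point(s)
  x = 9: RHS = 0, y in [0]  -> 1 point(s)
  x = 10: RHS = 9, y in [3, 14]  -> 2 point(s)
  x = 12: RHS = 9, y in [3, 14]  -> 2 point(s)
  x = 14: RHS = 8, y in [5, 12]  -> 2 point(s)
Affine points: 19. Add the point at infinity: total = 20.

#E(F_17) = 20


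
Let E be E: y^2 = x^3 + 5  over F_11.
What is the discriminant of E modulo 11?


4 a^3 + 27 b^2 = 4*0^3 + 27*5^2 = 0 + 675 = 675
Delta = -16 * (675) = -10800
Delta mod 11 = 2

Delta = 2 (mod 11)


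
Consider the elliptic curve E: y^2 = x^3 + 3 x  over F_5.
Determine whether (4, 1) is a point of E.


Check whether y^2 = x^3 + 3 x + 0 (mod 5) for (x, y) = (4, 1).
LHS: y^2 = 1^2 mod 5 = 1
RHS: x^3 + 3 x + 0 = 4^3 + 3*4 + 0 mod 5 = 1
LHS = RHS

Yes, on the curve


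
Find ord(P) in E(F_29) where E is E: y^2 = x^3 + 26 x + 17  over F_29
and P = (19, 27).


Compute successive multiples of P until we hit O:
  1P = (19, 27)
  2P = (14, 15)
  3P = (18, 16)
  4P = (26, 12)
  5P = (17, 6)
  6P = (9, 20)
  7P = (7, 22)
  8P = (7, 7)
  ... (continuing to 15P)
  15P = O

ord(P) = 15


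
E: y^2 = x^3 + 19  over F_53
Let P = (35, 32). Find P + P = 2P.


Doubling: s = (3 x1^2 + a) / (2 y1)
s = (3*35^2 + 0) / (2*32) mod 53 = 45
x3 = s^2 - 2 x1 mod 53 = 45^2 - 2*35 = 47
y3 = s (x1 - x3) - y1 mod 53 = 45 * (35 - 47) - 32 = 11

2P = (47, 11)


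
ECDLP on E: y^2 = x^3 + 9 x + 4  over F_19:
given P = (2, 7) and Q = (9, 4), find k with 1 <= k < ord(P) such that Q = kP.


Enumerate multiples of P until we hit Q = (9, 4):
  1P = (2, 7)
  2P = (3, 1)
  3P = (12, 15)
  4P = (14, 10)
  5P = (9, 15)
  6P = (0, 17)
  7P = (4, 3)
  8P = (17, 4)
  9P = (16, 11)
  10P = (10, 7)
  11P = (7, 12)
  12P = (11, 3)
  13P = (13, 0)
  14P = (11, 16)
  15P = (7, 7)
  16P = (10, 12)
  17P = (16, 8)
  18P = (17, 15)
  19P = (4, 16)
  20P = (0, 2)
  21P = (9, 4)
Match found at i = 21.

k = 21


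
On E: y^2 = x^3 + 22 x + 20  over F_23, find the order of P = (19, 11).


Compute successive multiples of P until we hit O:
  1P = (19, 11)
  2P = (9, 2)
  3P = (8, 15)
  4P = (14, 6)
  5P = (14, 17)
  6P = (8, 8)
  7P = (9, 21)
  8P = (19, 12)
  ... (continuing to 9P)
  9P = O

ord(P) = 9


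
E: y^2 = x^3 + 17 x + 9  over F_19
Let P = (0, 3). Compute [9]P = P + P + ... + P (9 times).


k = 9 = 1001_2 (binary, LSB first: 1001)
Double-and-add from P = (0, 3):
  bit 0 = 1: acc = O + (0, 3) = (0, 3)
  bit 1 = 0: acc unchanged = (0, 3)
  bit 2 = 0: acc unchanged = (0, 3)
  bit 3 = 1: acc = (0, 3) + (6, 2) = (3, 7)

9P = (3, 7)


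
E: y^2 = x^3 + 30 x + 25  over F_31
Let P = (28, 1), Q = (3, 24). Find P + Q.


P != Q, so use the chord formula.
s = (y2 - y1) / (x2 - x1) = (23) / (6) mod 31 = 9
x3 = s^2 - x1 - x2 mod 31 = 9^2 - 28 - 3 = 19
y3 = s (x1 - x3) - y1 mod 31 = 9 * (28 - 19) - 1 = 18

P + Q = (19, 18)


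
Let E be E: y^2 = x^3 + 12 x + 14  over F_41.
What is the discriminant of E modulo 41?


4 a^3 + 27 b^2 = 4*12^3 + 27*14^2 = 6912 + 5292 = 12204
Delta = -16 * (12204) = -195264
Delta mod 41 = 19

Delta = 19 (mod 41)


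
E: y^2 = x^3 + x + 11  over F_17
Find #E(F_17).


For each x in F_17, count y with y^2 = x^3 + 1 x + 11 mod 17:
  x = 1: RHS = 13, y in [8, 9]  -> 2 point(s)
  x = 2: RHS = 4, y in [2, 15]  -> 2 point(s)
  x = 7: RHS = 4, y in [2, 15]  -> 2 point(s)
  x = 8: RHS = 4, y in [2, 15]  -> 2 point(s)
  x = 9: RHS = 1, y in [1, 16]  -> 2 point(s)
  x = 10: RHS = 1, y in [1, 16]  -> 2 point(s)
  x = 12: RHS = 0, y in [0]  -> 1 point(s)
  x = 14: RHS = 15, y in [7, 10]  -> 2 point(s)
  x = 15: RHS = 1, y in [1, 16]  -> 2 point(s)
  x = 16: RHS = 9, y in [3, 14]  -> 2 point(s)
Affine points: 19. Add the point at infinity: total = 20.

#E(F_17) = 20


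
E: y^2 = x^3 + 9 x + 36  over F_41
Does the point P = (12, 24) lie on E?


Check whether y^2 = x^3 + 9 x + 36 (mod 41) for (x, y) = (12, 24).
LHS: y^2 = 24^2 mod 41 = 2
RHS: x^3 + 9 x + 36 = 12^3 + 9*12 + 36 mod 41 = 27
LHS != RHS

No, not on the curve


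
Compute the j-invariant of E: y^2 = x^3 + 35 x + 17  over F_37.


Delta = -16(4 a^3 + 27 b^2) mod 37 = 21
-1728 * (4 a)^3 = -1728 * (4*35)^3 mod 37 = 29
j = 29 * 21^(-1) mod 37 = 19

j = 19 (mod 37)


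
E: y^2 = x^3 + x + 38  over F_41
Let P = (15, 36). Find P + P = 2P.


Doubling: s = (3 x1^2 + a) / (2 y1)
s = (3*15^2 + 1) / (2*36) mod 41 = 39
x3 = s^2 - 2 x1 mod 41 = 39^2 - 2*15 = 15
y3 = s (x1 - x3) - y1 mod 41 = 39 * (15 - 15) - 36 = 5

2P = (15, 5)


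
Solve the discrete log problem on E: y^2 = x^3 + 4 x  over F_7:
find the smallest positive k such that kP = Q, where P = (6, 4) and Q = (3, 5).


Enumerate multiples of P until we hit Q = (3, 5):
  1P = (6, 4)
  2P = (2, 3)
  3P = (3, 2)
  4P = (0, 0)
  5P = (3, 5)
Match found at i = 5.

k = 5


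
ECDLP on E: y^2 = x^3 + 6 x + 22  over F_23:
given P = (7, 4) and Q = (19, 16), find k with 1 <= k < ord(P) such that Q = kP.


Enumerate multiples of P until we hit Q = (19, 16):
  1P = (7, 4)
  2P = (10, 22)
  3P = (19, 16)
Match found at i = 3.

k = 3


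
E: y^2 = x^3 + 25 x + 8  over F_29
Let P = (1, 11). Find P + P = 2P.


Doubling: s = (3 x1^2 + a) / (2 y1)
s = (3*1^2 + 25) / (2*11) mod 29 = 25
x3 = s^2 - 2 x1 mod 29 = 25^2 - 2*1 = 14
y3 = s (x1 - x3) - y1 mod 29 = 25 * (1 - 14) - 11 = 12

2P = (14, 12)


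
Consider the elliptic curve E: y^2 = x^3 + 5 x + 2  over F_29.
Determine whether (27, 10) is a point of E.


Check whether y^2 = x^3 + 5 x + 2 (mod 29) for (x, y) = (27, 10).
LHS: y^2 = 10^2 mod 29 = 13
RHS: x^3 + 5 x + 2 = 27^3 + 5*27 + 2 mod 29 = 13
LHS = RHS

Yes, on the curve


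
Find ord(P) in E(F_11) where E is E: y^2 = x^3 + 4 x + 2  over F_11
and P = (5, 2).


Compute successive multiples of P until we hit O:
  1P = (5, 2)
  2P = (4, 4)
  3P = (6, 0)
  4P = (4, 7)
  5P = (5, 9)
  6P = O

ord(P) = 6


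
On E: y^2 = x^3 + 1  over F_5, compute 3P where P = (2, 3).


k = 3 = 11_2 (binary, LSB first: 11)
Double-and-add from P = (2, 3):
  bit 0 = 1: acc = O + (2, 3) = (2, 3)
  bit 1 = 1: acc = (2, 3) + (0, 1) = (4, 0)

3P = (4, 0)


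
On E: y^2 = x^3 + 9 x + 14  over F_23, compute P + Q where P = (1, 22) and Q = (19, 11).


P != Q, so use the chord formula.
s = (y2 - y1) / (x2 - x1) = (12) / (18) mod 23 = 16
x3 = s^2 - x1 - x2 mod 23 = 16^2 - 1 - 19 = 6
y3 = s (x1 - x3) - y1 mod 23 = 16 * (1 - 6) - 22 = 13

P + Q = (6, 13)


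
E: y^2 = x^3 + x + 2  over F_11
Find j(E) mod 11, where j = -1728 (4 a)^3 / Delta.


Delta = -16(4 a^3 + 27 b^2) mod 11 = 1
-1728 * (4 a)^3 = -1728 * (4*1)^3 mod 11 = 2
j = 2 * 1^(-1) mod 11 = 2

j = 2 (mod 11)


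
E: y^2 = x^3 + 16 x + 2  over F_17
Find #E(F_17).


For each x in F_17, count y with y^2 = x^3 + 16 x + 2 mod 17:
  x = 0: RHS = 2, y in [6, 11]  -> 2 point(s)
  x = 1: RHS = 2, y in [6, 11]  -> 2 point(s)
  x = 2: RHS = 8, y in [5, 12]  -> 2 point(s)
  x = 3: RHS = 9, y in [3, 14]  -> 2 point(s)
  x = 6: RHS = 8, y in [5, 12]  -> 2 point(s)
  x = 7: RHS = 15, y in [7, 10]  -> 2 point(s)
  x = 8: RHS = 13, y in [8, 9]  -> 2 point(s)
  x = 9: RHS = 8, y in [5, 12]  -> 2 point(s)
  x = 11: RHS = 13, y in [8, 9]  -> 2 point(s)
  x = 12: RHS = 1, y in [1, 16]  -> 2 point(s)
  x = 15: RHS = 13, y in [8, 9]  -> 2 point(s)
  x = 16: RHS = 2, y in [6, 11]  -> 2 point(s)
Affine points: 24. Add the point at infinity: total = 25.

#E(F_17) = 25


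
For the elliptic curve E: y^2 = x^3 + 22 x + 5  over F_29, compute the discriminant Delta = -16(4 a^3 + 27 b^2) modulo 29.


4 a^3 + 27 b^2 = 4*22^3 + 27*5^2 = 42592 + 675 = 43267
Delta = -16 * (43267) = -692272
Delta mod 29 = 16

Delta = 16 (mod 29)
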